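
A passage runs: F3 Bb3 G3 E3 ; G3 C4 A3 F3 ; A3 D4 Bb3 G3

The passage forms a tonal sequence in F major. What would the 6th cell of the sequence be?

D4 G4 E4 C4

The 4-note cells begin on F3, G3, A3 — each up a 2nd from the last.
Extending up a 2nd: Bb3 → C4 → D4.
From D4 the diatonic shape gives D4 G4 E4 C4.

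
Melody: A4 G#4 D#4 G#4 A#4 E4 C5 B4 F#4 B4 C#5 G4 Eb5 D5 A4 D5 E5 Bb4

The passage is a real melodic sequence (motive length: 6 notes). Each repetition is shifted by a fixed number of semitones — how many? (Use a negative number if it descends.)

3

With a 6-note motive the entries are A4, C5, Eb5, each up a 3rd from the previous.
A4 to C5 spans +3 semitones.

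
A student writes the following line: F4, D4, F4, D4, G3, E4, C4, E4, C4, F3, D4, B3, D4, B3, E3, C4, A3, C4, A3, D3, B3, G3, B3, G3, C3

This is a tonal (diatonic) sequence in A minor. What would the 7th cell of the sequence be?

G3 E3 G3 E3 A2

Unit = 5 notes; the statements start on F4, E4, D4, C4, B3, moving down a 2nd each time.
Extending down a 2nd: A3 → G3.
Statement 7 starts on G3 and keeps the same diatonic contour: G3 E3 G3 E3 A2.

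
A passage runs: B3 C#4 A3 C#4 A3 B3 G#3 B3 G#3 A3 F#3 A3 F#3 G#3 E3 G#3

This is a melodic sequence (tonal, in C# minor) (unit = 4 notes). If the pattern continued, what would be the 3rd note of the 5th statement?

Grouping in 4s, the 3rd note of each cell is A3, G#3, F#3, E3.
Each moves down a 2nd; the next is D#3.

D#3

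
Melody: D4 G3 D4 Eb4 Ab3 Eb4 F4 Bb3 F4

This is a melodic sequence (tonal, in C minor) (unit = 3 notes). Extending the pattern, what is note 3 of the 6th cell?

Grouping in 3s, the 3rd note of each cell is D4, Eb4, F4.
Each moves up a 2nd. Continuing: G4 → Ab4 → Bb4.

Bb4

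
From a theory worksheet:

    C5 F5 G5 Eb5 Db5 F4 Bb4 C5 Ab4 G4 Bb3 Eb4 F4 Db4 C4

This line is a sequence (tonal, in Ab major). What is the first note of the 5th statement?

With a 5-note motive the entries are C5, F4, Bb3, each down a 5th from the previous.
Continuing: Eb3 → Ab2. Statement 5 starts on Ab2.

Ab2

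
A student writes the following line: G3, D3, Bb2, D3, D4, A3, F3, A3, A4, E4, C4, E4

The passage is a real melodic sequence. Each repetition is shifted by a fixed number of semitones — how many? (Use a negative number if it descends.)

7

Taking 4-note groups, the heads are G3, D4, A4: the pattern moves up a 5th.
G3→D4 is 62 − 55 = 7 semitones.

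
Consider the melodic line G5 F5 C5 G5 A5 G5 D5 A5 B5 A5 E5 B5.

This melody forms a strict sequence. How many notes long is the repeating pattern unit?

Try groups of 4 (3 cells in 12 notes):
G5 F5 C5 G5 | A5 G5 D5 A5 | B5 A5 E5 B5
Each cell is the previous one up a 2nd — so the unit is 4 notes.

4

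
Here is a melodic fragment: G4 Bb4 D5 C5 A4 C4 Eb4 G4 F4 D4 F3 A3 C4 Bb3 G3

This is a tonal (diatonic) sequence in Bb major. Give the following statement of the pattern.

Unit = 5 notes; the statements start on G4, C4, F3, moving down a 5th each time.
From Bb2 the diatonic shape gives Bb2 D3 F3 Eb3 C3.

Bb2 D3 F3 Eb3 C3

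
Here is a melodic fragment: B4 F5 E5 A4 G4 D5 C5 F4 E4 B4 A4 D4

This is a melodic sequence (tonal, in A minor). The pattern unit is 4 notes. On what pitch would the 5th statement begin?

Unit = 4 notes; the statements start on B4, G4, E4, moving down a 3rd each time.
Extending the heads down a 3rd: C4 → A3.

A3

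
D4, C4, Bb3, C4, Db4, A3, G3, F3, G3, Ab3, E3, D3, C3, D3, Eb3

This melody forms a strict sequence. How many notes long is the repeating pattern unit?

5

Try groups of 5 (3 cells in 15 notes):
D4 C4 Bb3 C4 Db4 | A3 G3 F3 G3 Ab3 | E3 D3 C3 D3 Eb3
Each cell is the previous one down a 4th — so the unit is 5 notes.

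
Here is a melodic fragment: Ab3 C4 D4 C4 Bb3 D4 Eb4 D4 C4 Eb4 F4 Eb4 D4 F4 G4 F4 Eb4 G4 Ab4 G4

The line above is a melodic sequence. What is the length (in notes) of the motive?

20 notes total. Splitting into 5 groups of 4:
Ab3 C4 D4 C4 | Bb3 D4 Eb4 D4 | C4 Eb4 F4 Eb4 | D4 F4 G4 F4 | Eb4 G4 Ab4 G4
Each cell is the previous one up a 2nd — so the unit is 4 notes.

4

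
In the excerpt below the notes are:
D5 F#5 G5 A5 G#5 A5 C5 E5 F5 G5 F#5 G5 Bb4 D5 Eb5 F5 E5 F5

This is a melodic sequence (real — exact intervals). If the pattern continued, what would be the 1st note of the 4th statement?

Ab4

With 6-note cells, note 1 of each statement runs D5, C5, Bb4.
Each moves down a 2nd; the next is Ab4.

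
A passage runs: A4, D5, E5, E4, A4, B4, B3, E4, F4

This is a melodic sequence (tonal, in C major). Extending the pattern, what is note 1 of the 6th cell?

G2

Grouping in 3s, the 1st note of each cell is A4, E4, B3.
Carrying that down a 4th forward: F3 → C3 → G2.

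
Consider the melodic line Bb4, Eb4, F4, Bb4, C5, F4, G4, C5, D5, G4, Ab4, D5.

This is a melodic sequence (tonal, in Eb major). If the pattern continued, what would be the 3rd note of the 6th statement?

Grouping in 4s, the 3rd note of each cell is F4, G4, Ab4.
Extending up a 2nd: Bb4 → C5 → D5.

D5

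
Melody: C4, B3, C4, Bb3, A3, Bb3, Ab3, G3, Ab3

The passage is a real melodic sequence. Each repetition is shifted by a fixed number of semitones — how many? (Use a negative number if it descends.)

The 3-note cells begin on C4, Bb3, Ab3 — each down a 2nd from the last.
C4→Bb3 is 58 − 60 = -2 semitones.

-2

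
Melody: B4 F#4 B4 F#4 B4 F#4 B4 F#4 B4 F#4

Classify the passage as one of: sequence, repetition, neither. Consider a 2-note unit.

Each 2-note cell is identical (B4 F#4), restated at the same pitch.

repetition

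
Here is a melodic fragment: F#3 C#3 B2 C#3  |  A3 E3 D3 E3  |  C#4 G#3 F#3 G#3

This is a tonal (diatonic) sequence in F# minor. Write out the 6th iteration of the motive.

Taking 4-note groups, the heads are F#3, A3, C#4: the pattern moves up a 3rd.
Continuing the starts: E4 → G#4 → B4.
So cell 6 is B4 F#4 E4 F#4.

B4 F#4 E4 F#4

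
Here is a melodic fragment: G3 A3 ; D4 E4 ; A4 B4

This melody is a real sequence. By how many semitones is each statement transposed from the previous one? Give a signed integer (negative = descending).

Unit = 2 notes; the statements start on G3, D4, A4, moving up a 5th each time.
G3 to D4 spans +7 semitones.

7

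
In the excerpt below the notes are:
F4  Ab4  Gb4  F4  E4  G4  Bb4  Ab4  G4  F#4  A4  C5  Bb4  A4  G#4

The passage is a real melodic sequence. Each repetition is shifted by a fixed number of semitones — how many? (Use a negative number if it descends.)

2

Unit = 5 notes; the statements start on F4, G4, A4, moving up a 2nd each time.
F4 to G4 spans +2 semitones.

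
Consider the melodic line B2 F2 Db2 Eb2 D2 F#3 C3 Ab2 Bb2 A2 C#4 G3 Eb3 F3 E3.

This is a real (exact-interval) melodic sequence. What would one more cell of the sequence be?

G#4 D4 Bb3 C4 B3

With a 5-note motive the entries are B2, F#3, C#4, each up a 5th from the previous.
From G#4 the exact shape gives G#4 D4 Bb3 C4 B3.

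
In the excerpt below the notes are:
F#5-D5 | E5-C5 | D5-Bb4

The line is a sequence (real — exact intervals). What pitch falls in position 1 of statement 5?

The unit is 2 notes. Position-1 pitches of the 3 shown cells: F#5, E5, D5.
Extending down a 2nd: C5 → Bb4.

Bb4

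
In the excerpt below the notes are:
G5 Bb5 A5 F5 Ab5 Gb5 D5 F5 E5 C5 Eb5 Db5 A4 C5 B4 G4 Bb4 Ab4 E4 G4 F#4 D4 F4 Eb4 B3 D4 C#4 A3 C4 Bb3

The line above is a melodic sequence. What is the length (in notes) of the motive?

6

Try groups of 6 (5 cells in 30 notes):
G5 Bb5 A5 F5 Ab5 Gb5 | D5 F5 E5 C5 Eb5 Db5 | A4 C5 B4 G4 Bb4 Ab4 | E4 G4 F#4 D4 F4 Eb4 | B3 D4 C#4 A3 C4 Bb3
Each cell is the previous one down a 4th — so the unit is 6 notes.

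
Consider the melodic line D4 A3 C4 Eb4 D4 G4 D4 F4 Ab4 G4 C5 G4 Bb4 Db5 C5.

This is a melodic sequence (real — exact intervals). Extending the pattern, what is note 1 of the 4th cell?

F5

With 5-note cells, note 1 of each statement runs D4, G4, C5.
Each moves up a 4th; the next is F5.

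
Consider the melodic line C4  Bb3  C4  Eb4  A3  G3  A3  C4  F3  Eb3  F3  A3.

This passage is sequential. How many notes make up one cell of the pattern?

There are 12 notes; a 4-note unit gives 3 cells:
C4 Bb3 C4 Eb4 | A3 G3 A3 C4 | F3 Eb3 F3 A3
Every group is a transposition down a 3rd of the one before; no shorter unit works.

4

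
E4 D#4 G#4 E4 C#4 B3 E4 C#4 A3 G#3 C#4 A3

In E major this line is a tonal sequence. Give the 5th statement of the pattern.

D#3 C#3 F#3 D#3

Unit = 4 notes; the statements start on E4, C#4, A3, moving down a 3rd each time.
Carrying on: F#3 → D#3.
Statement 5 starts on D#3 and keeps the same diatonic contour: D#3 C#3 F#3 D#3.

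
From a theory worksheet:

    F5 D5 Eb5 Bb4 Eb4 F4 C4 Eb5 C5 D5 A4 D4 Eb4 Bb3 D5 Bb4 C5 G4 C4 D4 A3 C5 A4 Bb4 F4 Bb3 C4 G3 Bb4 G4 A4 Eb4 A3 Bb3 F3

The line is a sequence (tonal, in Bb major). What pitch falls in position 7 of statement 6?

Eb3

With 7-note cells, note 7 of each statement runs C4, Bb3, A3, G3, F3.
Each moves down a 2nd; the next is Eb3.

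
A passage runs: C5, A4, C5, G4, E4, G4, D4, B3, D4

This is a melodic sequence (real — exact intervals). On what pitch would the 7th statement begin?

F#2

The 3-note cells begin on C5, G4, D4 — each down a 4th from the last.
Continuing: A3 → E3 → B2 → F#2. Statement 7 starts on F#2.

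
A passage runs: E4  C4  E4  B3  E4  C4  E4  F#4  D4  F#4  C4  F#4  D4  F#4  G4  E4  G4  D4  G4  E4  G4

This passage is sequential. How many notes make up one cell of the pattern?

7

There are 21 notes; a 7-note unit gives 3 cells:
E4 C4 E4 B3 E4 C4 E4 | F#4 D4 F#4 C4 F#4 D4 F#4 | G4 E4 G4 D4 G4 E4 G4
Every group is a transposition up a 2nd of the one before; no shorter unit works.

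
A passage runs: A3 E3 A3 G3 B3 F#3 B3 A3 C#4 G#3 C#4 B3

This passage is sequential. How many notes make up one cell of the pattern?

12 notes total. Splitting into 3 groups of 4:
A3 E3 A3 G3 | B3 F#3 B3 A3 | C#4 G#3 C#4 B3
Every group is a transposition up a 2nd of the one before; no shorter unit works.

4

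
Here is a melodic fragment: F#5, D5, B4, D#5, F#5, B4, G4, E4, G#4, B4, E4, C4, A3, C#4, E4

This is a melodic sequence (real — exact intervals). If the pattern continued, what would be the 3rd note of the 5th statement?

The unit is 5 notes. Position-3 pitches of the 3 shown cells: B4, E4, A3.
Extending down a 5th: D3 → G2.

G2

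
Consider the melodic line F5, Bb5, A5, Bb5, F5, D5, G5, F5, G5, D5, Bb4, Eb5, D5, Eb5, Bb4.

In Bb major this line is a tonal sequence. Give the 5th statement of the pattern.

Eb4 A4 G4 A4 Eb4

With a 5-note motive the entries are F5, D5, Bb4, each down a 3rd from the previous.
Extending down a 3rd: G4 → Eb4.
From Eb4 the diatonic shape gives Eb4 A4 G4 A4 Eb4.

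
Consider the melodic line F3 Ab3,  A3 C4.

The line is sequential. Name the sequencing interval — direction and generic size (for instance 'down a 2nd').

up a 3rd

With a 2-note motive the entries are F3, A3, each up a 3rd from the previous.
F3 to A3 is up a 3rd.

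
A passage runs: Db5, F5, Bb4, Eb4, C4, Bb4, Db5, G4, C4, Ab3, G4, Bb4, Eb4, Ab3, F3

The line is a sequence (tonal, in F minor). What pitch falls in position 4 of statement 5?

The unit is 5 notes. Position-4 pitches of the 3 shown cells: Eb4, C4, Ab3.
Extending down a 3rd: F3 → Db3.

Db3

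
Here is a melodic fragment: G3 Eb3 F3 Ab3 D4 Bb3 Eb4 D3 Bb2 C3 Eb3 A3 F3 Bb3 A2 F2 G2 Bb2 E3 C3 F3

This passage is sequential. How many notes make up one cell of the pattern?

There are 21 notes; a 7-note unit gives 3 cells:
G3 Eb3 F3 Ab3 D4 Bb3 Eb4 | D3 Bb2 C3 Eb3 A3 F3 Bb3 | A2 F2 G2 Bb2 E3 C3 F3
Each cell is the previous one down a 4th — so the unit is 7 notes.

7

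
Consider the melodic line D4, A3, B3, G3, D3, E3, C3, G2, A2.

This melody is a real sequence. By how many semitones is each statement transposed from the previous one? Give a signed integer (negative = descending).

-7

The 3-note cells begin on D4, G3, C3 — each down a 5th from the last.
D4→G3 is 55 − 62 = -7 semitones.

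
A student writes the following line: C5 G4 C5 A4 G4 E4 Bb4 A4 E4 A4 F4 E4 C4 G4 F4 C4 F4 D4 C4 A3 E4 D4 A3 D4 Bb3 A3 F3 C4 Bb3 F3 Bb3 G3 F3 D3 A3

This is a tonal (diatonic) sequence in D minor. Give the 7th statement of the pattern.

With a 7-note motive the entries are C5, A4, F4, D4, Bb3, each down a 3rd from the previous.
Extending down a 3rd: G3 → E3.
From E3 the diatonic shape gives E3 Bb2 E3 C3 Bb2 G2 D3.

E3 Bb2 E3 C3 Bb2 G2 D3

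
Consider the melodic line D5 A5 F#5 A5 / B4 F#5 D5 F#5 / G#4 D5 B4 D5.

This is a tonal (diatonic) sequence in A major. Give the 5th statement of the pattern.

Taking 4-note groups, the heads are D5, B4, G#4: the pattern moves down a 3rd.
Continuing the starts: E4 → C#4.
Statement 5 starts on C#4 and keeps the same diatonic contour: C#4 G#4 E4 G#4.

C#4 G#4 E4 G#4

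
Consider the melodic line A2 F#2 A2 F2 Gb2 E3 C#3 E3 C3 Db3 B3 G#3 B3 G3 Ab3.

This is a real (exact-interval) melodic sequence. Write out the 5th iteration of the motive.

C#5 A#4 C#5 A4 Bb4

Taking 5-note groups, the heads are A2, E3, B3: the pattern moves up a 5th.
Continuing the starts: F#4 → C#5.
So cell 5 is C#5 A#4 C#5 A4 Bb4.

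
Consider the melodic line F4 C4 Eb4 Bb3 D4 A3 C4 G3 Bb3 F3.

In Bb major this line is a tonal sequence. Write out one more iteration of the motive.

A3 Eb3

The 2-note cells begin on F4, Eb4, D4, C4, Bb3 — each down a 2nd from the last.
So cell 6 is A3 Eb3.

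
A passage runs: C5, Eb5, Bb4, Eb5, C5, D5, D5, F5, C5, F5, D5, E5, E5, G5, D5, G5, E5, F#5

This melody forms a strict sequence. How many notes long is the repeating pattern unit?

18 notes total. Splitting into 3 groups of 6:
C5 Eb5 Bb4 Eb5 C5 D5 | D5 F5 C5 F5 D5 E5 | E5 G5 D5 G5 E5 F#5
Each cell is the previous one up a 2nd — so the unit is 6 notes.

6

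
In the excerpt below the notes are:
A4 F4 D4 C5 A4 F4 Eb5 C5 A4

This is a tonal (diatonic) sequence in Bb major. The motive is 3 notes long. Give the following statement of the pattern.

G5 Eb5 C5

With a 3-note motive the entries are A4, C5, Eb5, each up a 3rd from the previous.
Statement 4 starts on G5 and keeps the same diatonic contour: G5 Eb5 C5.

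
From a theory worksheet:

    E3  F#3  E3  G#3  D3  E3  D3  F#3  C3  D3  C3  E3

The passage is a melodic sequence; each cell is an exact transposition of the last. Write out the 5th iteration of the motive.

Ab2 Bb2 Ab2 C3

Unit = 4 notes; the statements start on E3, D3, C3, moving down a 2nd each time.
Extending down a 2nd: Bb2 → Ab2.
From Ab2 the exact shape gives Ab2 Bb2 Ab2 C3.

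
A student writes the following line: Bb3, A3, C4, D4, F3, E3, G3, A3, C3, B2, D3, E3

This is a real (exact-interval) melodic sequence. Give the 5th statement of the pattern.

Unit = 4 notes; the statements start on Bb3, F3, C3, moving down a 4th each time.
Continuing the starts: G2 → D2.
Statement 5 starts on D2 and keeps the same exact contour: D2 C#2 E2 F#2.

D2 C#2 E2 F#2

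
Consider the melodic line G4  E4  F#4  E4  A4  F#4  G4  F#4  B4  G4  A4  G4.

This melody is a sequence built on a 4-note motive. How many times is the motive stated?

3

12 notes in groups of 4 gives 12/4 = 3 statements.
Starts: G4, A4, B4 — each up a 2nd.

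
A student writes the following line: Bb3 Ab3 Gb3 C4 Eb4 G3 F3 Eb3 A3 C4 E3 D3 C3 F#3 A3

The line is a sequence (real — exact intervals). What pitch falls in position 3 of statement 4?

Grouping in 5s, the 3rd note of each cell is Gb3, Eb3, C3.
One more down a 3rd gives A2.

A2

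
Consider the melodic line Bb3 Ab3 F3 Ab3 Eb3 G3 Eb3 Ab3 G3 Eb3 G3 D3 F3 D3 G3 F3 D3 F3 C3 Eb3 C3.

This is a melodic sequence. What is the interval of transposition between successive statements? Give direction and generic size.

down a 2nd

With a 7-note motive the entries are Bb3, Ab3, G3, each down a 2nd from the previous.
From Bb3 to Ab3: down a 2nd.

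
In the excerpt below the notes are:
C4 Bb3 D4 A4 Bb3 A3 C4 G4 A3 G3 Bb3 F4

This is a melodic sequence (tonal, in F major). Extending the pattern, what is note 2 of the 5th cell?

E3

Grouping in 4s, the 2nd note of each cell is Bb3, A3, G3.
Carrying that down a 2nd forward: F3 → E3.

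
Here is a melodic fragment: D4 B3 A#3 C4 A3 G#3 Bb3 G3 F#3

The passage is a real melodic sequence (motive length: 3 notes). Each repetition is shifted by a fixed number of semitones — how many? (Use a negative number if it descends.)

With a 3-note motive the entries are D4, C4, Bb3, each down a 2nd from the previous.
D4 to C4 spans -2 semitones.

-2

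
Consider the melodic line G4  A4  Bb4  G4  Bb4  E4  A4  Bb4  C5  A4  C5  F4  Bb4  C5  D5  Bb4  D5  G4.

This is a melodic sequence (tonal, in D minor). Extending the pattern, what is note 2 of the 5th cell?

With 6-note cells, note 2 of each statement runs A4, Bb4, C5.
Carrying that up a 2nd forward: D5 → E5.

E5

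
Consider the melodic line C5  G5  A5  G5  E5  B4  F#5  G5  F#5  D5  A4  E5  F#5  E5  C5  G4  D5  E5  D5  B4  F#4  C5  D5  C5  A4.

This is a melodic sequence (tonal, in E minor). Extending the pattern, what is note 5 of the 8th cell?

E4

The unit is 5 notes. Position-5 pitches of the 5 shown cells: E5, D5, C5, B4, A4.
Extending down a 2nd: G4 → F#4 → E4.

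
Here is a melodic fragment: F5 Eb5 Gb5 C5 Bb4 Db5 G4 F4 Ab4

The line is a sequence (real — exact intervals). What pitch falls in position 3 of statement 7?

C3

The unit is 3 notes. Position-3 pitches of the 3 shown cells: Gb5, Db5, Ab4.
Each moves down a 4th. Continuing: Eb4 → Bb3 → F3 → C3.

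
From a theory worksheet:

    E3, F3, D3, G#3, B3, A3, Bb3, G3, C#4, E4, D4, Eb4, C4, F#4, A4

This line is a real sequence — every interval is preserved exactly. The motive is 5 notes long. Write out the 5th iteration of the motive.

C5 Db5 Bb4 E5 G5

Unit = 5 notes; the statements start on E3, A3, D4, moving up a 4th each time.
Continuing the starts: G4 → C5.
Statement 5 starts on C5 and keeps the same exact contour: C5 Db5 Bb4 E5 G5.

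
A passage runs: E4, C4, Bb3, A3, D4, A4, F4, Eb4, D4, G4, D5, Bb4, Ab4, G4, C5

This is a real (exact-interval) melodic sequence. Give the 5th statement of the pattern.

C6 Ab5 Gb5 F5 Bb5

The 5-note cells begin on E4, A4, D5 — each up a 4th from the last.
Continuing the starts: G5 → C6.
Statement 5 starts on C6 and keeps the same exact contour: C6 Ab5 Gb5 F5 Bb5.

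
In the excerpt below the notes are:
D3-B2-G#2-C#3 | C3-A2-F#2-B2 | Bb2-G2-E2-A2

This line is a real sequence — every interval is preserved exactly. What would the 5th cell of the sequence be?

The 4-note cells begin on D3, C3, Bb2 — each down a 2nd from the last.
Extending down a 2nd: Ab2 → Gb2.
Statement 5 starts on Gb2 and keeps the same exact contour: Gb2 Eb2 C2 F2.

Gb2 Eb2 C2 F2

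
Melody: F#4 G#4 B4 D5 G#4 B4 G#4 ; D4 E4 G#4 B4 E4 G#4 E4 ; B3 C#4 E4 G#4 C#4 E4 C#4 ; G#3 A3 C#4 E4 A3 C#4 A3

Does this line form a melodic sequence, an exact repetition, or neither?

Each 7-note cell is the previous one transposed down a 3rd.

sequence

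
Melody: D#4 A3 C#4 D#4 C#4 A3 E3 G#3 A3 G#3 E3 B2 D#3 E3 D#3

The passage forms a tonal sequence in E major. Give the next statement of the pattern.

With a 5-note motive the entries are D#4, A3, E3, each down a 4th from the previous.
So cell 4 is B2 F#2 A2 B2 A2.

B2 F#2 A2 B2 A2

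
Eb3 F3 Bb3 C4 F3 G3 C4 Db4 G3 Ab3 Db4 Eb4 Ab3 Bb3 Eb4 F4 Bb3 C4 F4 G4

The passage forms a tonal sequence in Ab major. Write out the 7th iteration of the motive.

Db4 Eb4 Ab4 Bb4

Taking 4-note groups, the heads are Eb3, F3, G3, Ab3, Bb3: the pattern moves up a 2nd.
Continuing the starts: C4 → Db4.
From Db4 the diatonic shape gives Db4 Eb4 Ab4 Bb4.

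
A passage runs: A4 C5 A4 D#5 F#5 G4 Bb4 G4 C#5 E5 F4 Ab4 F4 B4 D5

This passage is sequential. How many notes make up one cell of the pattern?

5

There are 15 notes; a 5-note unit gives 3 cells:
A4 C5 A4 D#5 F#5 | G4 Bb4 G4 C#5 E5 | F4 Ab4 F4 B4 D5
That's a consistent down a 2nd shift per cell, and no other grouping gives one.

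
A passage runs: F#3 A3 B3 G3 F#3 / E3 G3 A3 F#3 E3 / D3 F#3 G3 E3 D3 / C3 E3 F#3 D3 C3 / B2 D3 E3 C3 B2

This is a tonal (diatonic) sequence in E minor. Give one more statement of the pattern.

A2 C3 D3 B2 A2

The 5-note cells begin on F#3, E3, D3, C3, B2 — each down a 2nd from the last.
Statement 6 starts on A2 and keeps the same diatonic contour: A2 C3 D3 B2 A2.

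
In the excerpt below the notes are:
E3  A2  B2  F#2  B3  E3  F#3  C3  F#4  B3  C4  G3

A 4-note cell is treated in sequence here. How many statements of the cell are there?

12 notes in groups of 4 gives 12/4 = 3 statements.
Starts: E3, B3, F#4 — each up a 5th.

3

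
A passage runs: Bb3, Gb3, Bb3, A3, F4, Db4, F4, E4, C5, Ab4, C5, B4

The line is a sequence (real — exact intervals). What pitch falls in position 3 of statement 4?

Grouping in 4s, the 3rd note of each cell is Bb3, F4, C5.
From C5, up a 5th gives G5.

G5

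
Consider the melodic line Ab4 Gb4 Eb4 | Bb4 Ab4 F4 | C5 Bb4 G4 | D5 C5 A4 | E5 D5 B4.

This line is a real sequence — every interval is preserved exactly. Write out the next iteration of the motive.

F#5 E5 C#5

With a 3-note motive the entries are Ab4, Bb4, C5, D5, E5, each up a 2nd from the previous.
From F#5 the exact shape gives F#5 E5 C#5.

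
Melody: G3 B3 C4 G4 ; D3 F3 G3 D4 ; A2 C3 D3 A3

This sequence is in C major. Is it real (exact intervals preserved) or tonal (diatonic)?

tonal

Every note is diatonic to C major.
Cell 1 has +4 semitones from note 1 to 2, but cell 2 has +3 — the interval quality changes while the contour stays the same, which is the hallmark of a tonal sequence.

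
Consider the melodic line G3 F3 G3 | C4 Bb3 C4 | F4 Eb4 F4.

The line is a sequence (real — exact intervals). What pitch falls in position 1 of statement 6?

Ab5

With 3-note cells, note 1 of each statement runs G3, C4, F4.
Carrying that up a 4th forward: Bb4 → Eb5 → Ab5.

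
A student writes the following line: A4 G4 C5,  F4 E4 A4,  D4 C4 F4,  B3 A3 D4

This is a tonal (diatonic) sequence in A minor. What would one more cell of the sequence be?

The 3-note cells begin on A4, F4, D4, B3 — each down a 3rd from the last.
So cell 5 is G3 F3 B3.

G3 F3 B3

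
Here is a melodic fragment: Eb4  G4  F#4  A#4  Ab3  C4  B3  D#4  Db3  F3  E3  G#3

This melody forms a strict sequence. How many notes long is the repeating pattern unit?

There are 12 notes; a 4-note unit gives 3 cells:
Eb4 G4 F#4 A#4 | Ab3 C4 B3 D#4 | Db3 F3 E3 G#3
Every group is a transposition down a 5th of the one before; no shorter unit works.

4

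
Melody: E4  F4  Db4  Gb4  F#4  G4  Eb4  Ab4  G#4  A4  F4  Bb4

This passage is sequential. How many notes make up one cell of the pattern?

4

12 notes total. Splitting into 3 groups of 4:
E4 F4 Db4 Gb4 | F#4 G4 Eb4 Ab4 | G#4 A4 F4 Bb4
Every group is a transposition up a 2nd of the one before; no shorter unit works.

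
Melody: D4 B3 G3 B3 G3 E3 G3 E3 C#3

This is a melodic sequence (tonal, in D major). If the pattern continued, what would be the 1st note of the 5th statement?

C#3

The unit is 3 notes. Position-1 pitches of the 3 shown cells: D4, B3, G3.
Each moves down a 3rd. Continuing: E3 → C#3.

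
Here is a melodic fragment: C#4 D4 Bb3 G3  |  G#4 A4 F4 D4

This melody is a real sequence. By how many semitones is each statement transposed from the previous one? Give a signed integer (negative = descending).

7

The 4-note cells begin on C#4, G#4 — each up a 5th from the last.
C#4→G#4 is 68 − 61 = 7 semitones.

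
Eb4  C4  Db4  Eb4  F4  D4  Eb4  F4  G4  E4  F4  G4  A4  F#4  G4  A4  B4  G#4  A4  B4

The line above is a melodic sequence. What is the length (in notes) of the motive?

4

20 notes total. Splitting into 5 groups of 4:
Eb4 C4 Db4 Eb4 | F4 D4 Eb4 F4 | G4 E4 F4 G4 | A4 F#4 G4 A4 | B4 G#4 A4 B4
Every group is a transposition up a 2nd of the one before; no shorter unit works.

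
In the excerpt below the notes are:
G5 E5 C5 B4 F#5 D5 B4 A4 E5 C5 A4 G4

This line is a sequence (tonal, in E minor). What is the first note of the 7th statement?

A4

The 4-note cells begin on G5, F#5, E5 — each down a 2nd from the last.
Extending the heads down a 2nd: D5 → C5 → B4 → A4.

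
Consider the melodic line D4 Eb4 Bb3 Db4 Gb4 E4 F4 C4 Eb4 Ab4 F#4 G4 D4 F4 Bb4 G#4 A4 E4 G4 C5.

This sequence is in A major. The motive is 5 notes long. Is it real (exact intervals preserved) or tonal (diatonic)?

real

Each cell has the same semitone pattern (1, -5, 3, 5) — intervals are preserved exactly.
And Eb4 lies outside A major, so the sequence is real rather than tonal.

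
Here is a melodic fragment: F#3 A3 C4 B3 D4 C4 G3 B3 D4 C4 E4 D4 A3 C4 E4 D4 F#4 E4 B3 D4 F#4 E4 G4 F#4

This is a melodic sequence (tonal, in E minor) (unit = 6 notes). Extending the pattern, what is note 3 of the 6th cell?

A4

With 6-note cells, note 3 of each statement runs C4, D4, E4, F#4.
Extending up a 2nd: G4 → A4.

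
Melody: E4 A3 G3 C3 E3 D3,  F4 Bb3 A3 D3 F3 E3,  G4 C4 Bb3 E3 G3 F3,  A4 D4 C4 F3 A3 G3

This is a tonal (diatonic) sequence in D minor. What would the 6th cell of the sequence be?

Unit = 6 notes; the statements start on E4, F4, G4, A4, moving up a 2nd each time.
Extending up a 2nd: Bb4 → C5.
So cell 6 is C5 F4 E4 A3 C4 Bb3.

C5 F4 E4 A3 C4 Bb3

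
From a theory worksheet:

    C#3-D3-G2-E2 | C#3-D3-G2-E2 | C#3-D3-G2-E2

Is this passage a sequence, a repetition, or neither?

repetition

Each 4-note cell is identical (C#3 D3 G2 E2), restated at the same pitch.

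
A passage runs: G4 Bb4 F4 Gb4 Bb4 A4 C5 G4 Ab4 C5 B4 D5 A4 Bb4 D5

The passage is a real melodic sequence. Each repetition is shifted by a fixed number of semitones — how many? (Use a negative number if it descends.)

Taking 5-note groups, the heads are G4, A4, B4: the pattern moves up a 2nd.
G4 to A4 spans +2 semitones.

2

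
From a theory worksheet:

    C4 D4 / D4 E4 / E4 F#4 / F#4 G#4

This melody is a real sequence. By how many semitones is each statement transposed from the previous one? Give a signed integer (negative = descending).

With a 2-note motive the entries are C4, D4, E4, F#4, each up a 2nd from the previous.
Counting half-steps from C4 to D4: 2.

2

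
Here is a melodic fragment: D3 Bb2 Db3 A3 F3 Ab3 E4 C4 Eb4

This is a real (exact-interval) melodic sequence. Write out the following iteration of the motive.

B4 G4 Bb4

The 3-note cells begin on D3, A3, E4 — each up a 5th from the last.
So cell 4 is B4 G4 Bb4.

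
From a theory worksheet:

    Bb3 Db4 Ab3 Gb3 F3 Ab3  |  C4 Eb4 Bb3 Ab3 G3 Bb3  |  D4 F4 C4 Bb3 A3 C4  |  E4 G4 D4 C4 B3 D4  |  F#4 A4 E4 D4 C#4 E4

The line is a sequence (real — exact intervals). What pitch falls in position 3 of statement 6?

F#4

With 6-note cells, note 3 of each statement runs Ab3, Bb3, C4, D4, E4.
Each moves up a 2nd; the next is F#4.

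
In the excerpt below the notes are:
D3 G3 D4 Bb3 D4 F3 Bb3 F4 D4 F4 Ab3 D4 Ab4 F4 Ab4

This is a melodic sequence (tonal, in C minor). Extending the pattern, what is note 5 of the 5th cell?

Eb5

The unit is 5 notes. Position-5 pitches of the 3 shown cells: D4, F4, Ab4.
Each moves up a 3rd. Continuing: C5 → Eb5.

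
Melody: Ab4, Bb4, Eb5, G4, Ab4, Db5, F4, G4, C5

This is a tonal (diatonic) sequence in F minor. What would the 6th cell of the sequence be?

Taking 3-note groups, the heads are Ab4, G4, F4: the pattern moves down a 2nd.
Carrying on: Eb4 → Db4 → C4.
From C4 the diatonic shape gives C4 Db4 G4.

C4 Db4 G4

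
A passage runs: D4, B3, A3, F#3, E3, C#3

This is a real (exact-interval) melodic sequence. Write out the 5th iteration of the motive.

Unit = 2 notes; the statements start on D4, A3, E3, moving down a 4th each time.
Continuing the starts: B2 → F#2.
Statement 5 starts on F#2 and keeps the same exact contour: F#2 D#2.

F#2 D#2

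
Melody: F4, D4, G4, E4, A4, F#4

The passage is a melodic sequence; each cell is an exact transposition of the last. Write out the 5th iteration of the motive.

Unit = 2 notes; the statements start on F4, G4, A4, moving up a 2nd each time.
Continuing the starts: B4 → C#5.
From C#5 the exact shape gives C#5 A#4.

C#5 A#4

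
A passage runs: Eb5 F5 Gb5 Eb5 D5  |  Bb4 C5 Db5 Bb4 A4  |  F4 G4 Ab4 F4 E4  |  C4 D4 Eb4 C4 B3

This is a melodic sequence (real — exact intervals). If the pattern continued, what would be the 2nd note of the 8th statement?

With 5-note cells, note 2 of each statement runs F5, C5, G4, D4.
Extending down a 4th: A3 → E3 → B2 → F#2.

F#2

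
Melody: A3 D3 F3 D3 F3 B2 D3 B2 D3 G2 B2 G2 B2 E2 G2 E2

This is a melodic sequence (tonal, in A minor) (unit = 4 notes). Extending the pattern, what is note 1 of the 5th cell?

G2

Grouping in 4s, the 1st note of each cell is A3, F3, D3, B2.
From B2, down a 3rd gives G2.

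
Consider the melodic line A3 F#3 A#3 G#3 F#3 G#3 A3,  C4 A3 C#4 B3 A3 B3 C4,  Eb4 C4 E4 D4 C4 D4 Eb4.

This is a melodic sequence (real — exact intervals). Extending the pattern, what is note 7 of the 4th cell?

Gb4

Grouping in 7s, the 7th note of each cell is A3, C4, Eb4.
Each moves up a 3rd; the next is Gb4.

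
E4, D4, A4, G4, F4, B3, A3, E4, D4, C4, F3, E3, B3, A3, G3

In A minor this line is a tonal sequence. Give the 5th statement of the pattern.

With a 5-note motive the entries are E4, B3, F3, each down a 4th from the previous.
Extending down a 4th: C3 → G2.
Statement 5 starts on G2 and keeps the same diatonic contour: G2 F2 C3 B2 A2.

G2 F2 C3 B2 A2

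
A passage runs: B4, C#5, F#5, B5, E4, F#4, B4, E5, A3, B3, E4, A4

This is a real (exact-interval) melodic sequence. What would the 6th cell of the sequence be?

Unit = 4 notes; the statements start on B4, E4, A3, moving down a 5th each time.
Carrying on: D3 → G2 → C2.
From C2 the exact shape gives C2 D2 G2 C3.

C2 D2 G2 C3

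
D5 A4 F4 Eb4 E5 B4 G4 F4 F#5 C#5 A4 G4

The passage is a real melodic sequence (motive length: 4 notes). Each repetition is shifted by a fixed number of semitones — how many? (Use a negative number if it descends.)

The 4-note cells begin on D5, E5, F#5 — each up a 2nd from the last.
D5→E5 is 76 − 74 = 2 semitones.

2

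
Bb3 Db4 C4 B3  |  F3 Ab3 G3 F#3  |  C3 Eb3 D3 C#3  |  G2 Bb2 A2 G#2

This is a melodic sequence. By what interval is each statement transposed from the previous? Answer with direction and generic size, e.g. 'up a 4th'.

down a 4th

Taking 4-note groups, the heads are Bb3, F3, C3, G2: the pattern moves down a 4th.
Bb3 to F3 is down a 4th.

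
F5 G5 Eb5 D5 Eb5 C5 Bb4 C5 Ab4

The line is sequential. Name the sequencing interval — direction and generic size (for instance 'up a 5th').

down a 3rd

Unit = 3 notes; the statements start on F5, D5, Bb4, moving down a 3rd each time.
F5 to D5 is down a 3rd.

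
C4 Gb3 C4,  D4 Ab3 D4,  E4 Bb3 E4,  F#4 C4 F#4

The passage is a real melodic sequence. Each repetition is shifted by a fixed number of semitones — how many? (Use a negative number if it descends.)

2

With a 3-note motive the entries are C4, D4, E4, F#4, each up a 2nd from the previous.
C4 to D4 spans +2 semitones.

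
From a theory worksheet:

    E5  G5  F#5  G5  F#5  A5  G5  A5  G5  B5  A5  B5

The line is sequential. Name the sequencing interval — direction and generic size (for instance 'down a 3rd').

Taking 4-note groups, the heads are E5, F#5, G5: the pattern moves up a 2nd.
E5 to F#5 is up a 2nd.

up a 2nd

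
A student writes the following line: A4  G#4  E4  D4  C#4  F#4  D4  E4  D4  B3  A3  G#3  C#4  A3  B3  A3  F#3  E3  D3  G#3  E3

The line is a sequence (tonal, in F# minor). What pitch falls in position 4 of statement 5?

F#2

Grouping in 7s, the 4th note of each cell is D4, A3, E3.
Carrying that down a 4th forward: B2 → F#2.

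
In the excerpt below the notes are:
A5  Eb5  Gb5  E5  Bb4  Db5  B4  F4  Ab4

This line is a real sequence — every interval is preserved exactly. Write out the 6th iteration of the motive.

The 3-note cells begin on A5, E5, B4 — each down a 4th from the last.
Carrying on: F#4 → C#4 → G#3.
So cell 6 is G#3 D3 F3.

G#3 D3 F3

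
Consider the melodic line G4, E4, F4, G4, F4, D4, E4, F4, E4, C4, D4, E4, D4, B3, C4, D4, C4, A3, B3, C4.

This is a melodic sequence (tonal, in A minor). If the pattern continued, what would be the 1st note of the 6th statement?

B3

Grouping in 4s, the 1st note of each cell is G4, F4, E4, D4, C4.
From C4, down a 2nd gives B3.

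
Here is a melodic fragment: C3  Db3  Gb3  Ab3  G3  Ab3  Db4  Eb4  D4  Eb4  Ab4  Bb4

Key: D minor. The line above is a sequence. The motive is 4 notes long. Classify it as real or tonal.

real

Each cell has the same semitone pattern (1, 5, 2) — intervals are preserved exactly.
And Db3 lies outside D minor, so the sequence is real rather than tonal.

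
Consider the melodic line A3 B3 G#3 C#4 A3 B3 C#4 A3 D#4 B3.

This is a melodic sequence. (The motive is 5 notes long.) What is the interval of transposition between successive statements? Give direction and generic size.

With a 5-note motive the entries are A3, B3, each up a 2nd from the previous.
From A3 to B3: up a 2nd.

up a 2nd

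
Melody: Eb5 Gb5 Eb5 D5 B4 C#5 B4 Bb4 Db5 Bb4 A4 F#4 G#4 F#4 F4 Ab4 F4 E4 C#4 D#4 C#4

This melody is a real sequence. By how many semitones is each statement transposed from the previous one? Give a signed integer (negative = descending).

The 7-note cells begin on Eb5, Bb4, F4 — each down a 4th from the last.
Counting half-steps from Eb5 to Bb4: -5.

-5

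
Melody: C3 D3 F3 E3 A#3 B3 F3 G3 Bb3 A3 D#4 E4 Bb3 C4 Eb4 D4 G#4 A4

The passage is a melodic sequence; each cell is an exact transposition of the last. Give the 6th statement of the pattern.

Unit = 6 notes; the statements start on C3, F3, Bb3, moving up a 4th each time.
Continuing the starts: Eb4 → Ab4 → Db5.
From Db5 the exact shape gives Db5 Eb5 Gb5 F5 B5 C6.

Db5 Eb5 Gb5 F5 B5 C6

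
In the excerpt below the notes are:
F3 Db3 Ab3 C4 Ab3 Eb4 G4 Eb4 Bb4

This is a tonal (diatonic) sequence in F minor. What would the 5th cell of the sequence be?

Ab5 F5 C6

The 3-note cells begin on F3, C4, G4 — each up a 5th from the last.
Continuing the starts: Db5 → Ab5.
Statement 5 starts on Ab5 and keeps the same diatonic contour: Ab5 F5 C6.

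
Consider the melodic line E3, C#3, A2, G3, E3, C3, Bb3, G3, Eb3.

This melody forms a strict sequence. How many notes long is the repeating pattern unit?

9 notes total. Splitting into 3 groups of 3:
E3 C#3 A2 | G3 E3 C3 | Bb3 G3 Eb3
That's a consistent up a 3rd shift per cell, and no other grouping gives one.

3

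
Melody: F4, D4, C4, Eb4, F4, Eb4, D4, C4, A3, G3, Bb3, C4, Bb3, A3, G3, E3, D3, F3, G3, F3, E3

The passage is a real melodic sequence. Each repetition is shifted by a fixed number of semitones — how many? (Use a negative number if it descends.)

-5

With a 7-note motive the entries are F4, C4, G3, each down a 4th from the previous.
F4 to C4 spans -5 semitones.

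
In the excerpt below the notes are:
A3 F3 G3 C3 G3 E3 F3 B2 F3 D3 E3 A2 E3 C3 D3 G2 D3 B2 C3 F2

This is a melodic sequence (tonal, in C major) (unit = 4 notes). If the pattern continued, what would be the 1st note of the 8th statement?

With 4-note cells, note 1 of each statement runs A3, G3, F3, E3, D3.
Extending down a 2nd: C3 → B2 → A2.

A2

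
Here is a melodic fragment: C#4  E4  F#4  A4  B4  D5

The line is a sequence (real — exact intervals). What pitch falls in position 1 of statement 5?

With 2-note cells, note 1 of each statement runs C#4, F#4, B4.
Each moves up a 4th. Continuing: E5 → A5.

A5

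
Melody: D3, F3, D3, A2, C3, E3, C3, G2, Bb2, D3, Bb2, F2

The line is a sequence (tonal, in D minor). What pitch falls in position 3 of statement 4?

With 4-note cells, note 3 of each statement runs D3, C3, Bb2.
From Bb2, down a 2nd gives A2.

A2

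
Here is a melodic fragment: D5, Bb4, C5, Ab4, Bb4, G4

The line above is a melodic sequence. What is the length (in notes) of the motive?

There are 6 notes; a 2-note unit gives 3 cells:
D5 Bb4 | C5 Ab4 | Bb4 G4
Every group is a transposition down a 2nd of the one before; no shorter unit works.

2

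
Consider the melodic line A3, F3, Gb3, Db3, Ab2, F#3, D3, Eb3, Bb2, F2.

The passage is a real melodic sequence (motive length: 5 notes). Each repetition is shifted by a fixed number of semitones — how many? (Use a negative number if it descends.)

-3

Unit = 5 notes; the statements start on A3, F#3, moving down a 3rd each time.
Counting half-steps from A3 to F#3: -3.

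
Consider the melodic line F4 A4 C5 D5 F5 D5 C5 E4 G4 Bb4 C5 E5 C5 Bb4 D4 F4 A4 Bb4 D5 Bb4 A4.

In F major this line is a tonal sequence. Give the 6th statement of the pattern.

A3 C4 E4 F4 A4 F4 E4

With a 7-note motive the entries are F4, E4, D4, each down a 2nd from the previous.
Extending down a 2nd: C4 → Bb3 → A3.
From A3 the diatonic shape gives A3 C4 E4 F4 A4 F4 E4.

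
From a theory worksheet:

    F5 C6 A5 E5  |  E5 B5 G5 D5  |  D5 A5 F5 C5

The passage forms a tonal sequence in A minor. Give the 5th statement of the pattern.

With a 4-note motive the entries are F5, E5, D5, each down a 2nd from the previous.
Continuing the starts: C5 → B4.
Statement 5 starts on B4 and keeps the same diatonic contour: B4 F5 D5 A4.

B4 F5 D5 A4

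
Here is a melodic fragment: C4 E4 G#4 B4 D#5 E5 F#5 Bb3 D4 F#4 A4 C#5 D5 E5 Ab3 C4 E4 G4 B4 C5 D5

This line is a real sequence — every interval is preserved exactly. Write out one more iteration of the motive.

Taking 7-note groups, the heads are C4, Bb3, Ab3: the pattern moves down a 2nd.
So cell 4 is Gb3 Bb3 D4 F4 A4 Bb4 C5.

Gb3 Bb3 D4 F4 A4 Bb4 C5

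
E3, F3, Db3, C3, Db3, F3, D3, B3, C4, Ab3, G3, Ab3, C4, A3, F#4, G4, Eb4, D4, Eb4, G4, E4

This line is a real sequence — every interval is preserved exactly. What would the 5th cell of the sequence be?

G#5 A5 F5 E5 F5 A5 F#5

The 7-note cells begin on E3, B3, F#4 — each up a 5th from the last.
Extending up a 5th: C#5 → G#5.
Statement 5 starts on G#5 and keeps the same exact contour: G#5 A5 F5 E5 F5 A5 F#5.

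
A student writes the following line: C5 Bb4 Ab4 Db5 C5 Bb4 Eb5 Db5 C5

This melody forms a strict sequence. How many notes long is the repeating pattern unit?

3

There are 9 notes; a 3-note unit gives 3 cells:
C5 Bb4 Ab4 | Db5 C5 Bb4 | Eb5 Db5 C5
Every group is a transposition up a 2nd of the one before; no shorter unit works.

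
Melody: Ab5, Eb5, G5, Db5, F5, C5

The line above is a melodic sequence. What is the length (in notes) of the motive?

There are 6 notes; a 2-note unit gives 3 cells:
Ab5 Eb5 | G5 Db5 | F5 C5
Each cell is the previous one down a 2nd — so the unit is 2 notes.

2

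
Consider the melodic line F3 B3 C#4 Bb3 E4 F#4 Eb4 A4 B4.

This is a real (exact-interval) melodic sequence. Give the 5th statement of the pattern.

Unit = 3 notes; the statements start on F3, Bb3, Eb4, moving up a 4th each time.
Extending up a 4th: Ab4 → Db5.
So cell 5 is Db5 G5 A5.

Db5 G5 A5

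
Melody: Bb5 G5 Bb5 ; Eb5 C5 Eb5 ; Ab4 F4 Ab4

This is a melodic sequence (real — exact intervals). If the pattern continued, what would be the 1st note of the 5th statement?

The unit is 3 notes. Position-1 pitches of the 3 shown cells: Bb5, Eb5, Ab4.
Extending down a 5th: Db4 → Gb3.

Gb3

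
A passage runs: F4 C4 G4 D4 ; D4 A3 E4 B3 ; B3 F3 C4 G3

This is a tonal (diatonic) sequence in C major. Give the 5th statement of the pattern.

Taking 4-note groups, the heads are F4, D4, B3: the pattern moves down a 3rd.
Continuing the starts: G3 → E3.
So cell 5 is E3 B2 F3 C3.

E3 B2 F3 C3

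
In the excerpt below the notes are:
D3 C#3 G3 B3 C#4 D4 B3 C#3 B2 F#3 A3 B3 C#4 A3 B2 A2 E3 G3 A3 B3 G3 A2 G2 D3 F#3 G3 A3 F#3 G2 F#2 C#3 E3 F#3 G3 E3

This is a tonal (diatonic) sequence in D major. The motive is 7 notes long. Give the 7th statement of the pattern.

Taking 7-note groups, the heads are D3, C#3, B2, A2, G2: the pattern moves down a 2nd.
Extending down a 2nd: F#2 → E2.
So cell 7 is E2 D2 A2 C#3 D3 E3 C#3.

E2 D2 A2 C#3 D3 E3 C#3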